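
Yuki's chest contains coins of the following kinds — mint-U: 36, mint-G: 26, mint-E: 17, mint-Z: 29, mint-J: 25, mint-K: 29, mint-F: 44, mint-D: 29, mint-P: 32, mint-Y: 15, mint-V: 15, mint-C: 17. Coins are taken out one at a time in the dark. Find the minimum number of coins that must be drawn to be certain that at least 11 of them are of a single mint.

The 12 mints are the holes; the coins drawn are the pigeons.
To avoid 11 of any one mint, the worst case takes at most 10 of each mint.
That gives 10 + 10 + 10 + 10 + 10 + 10 + 10 + 10 + 10 + 10 + 10 + 10 = 120 coins with no mint reaching 11.
The next coin forces some mint to 11, so 120 + 1 = 121.

121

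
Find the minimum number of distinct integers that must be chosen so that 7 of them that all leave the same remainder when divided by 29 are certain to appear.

175

The 29 residue classes mod 29 are the pigeonholes.
With 174 integers one could put 6 in each residue class and have no class reach 7.
The 175th integer pushes some class to 7, so 29·6 + 1 = 175.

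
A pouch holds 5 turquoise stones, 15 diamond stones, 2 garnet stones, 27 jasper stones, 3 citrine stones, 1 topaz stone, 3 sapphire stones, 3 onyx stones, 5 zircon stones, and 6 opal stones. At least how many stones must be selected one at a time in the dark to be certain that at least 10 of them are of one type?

Pigeonhole: put each drawn stone into a box by type. The largest draw with every box below 10 takes min(count, 9) from each type; types with fewer than 9 contribute all they have.
Σ min(cᵢ, 9) = 5 + 9 + 2 + 9 + 3 + 1 + 3 + 3 + 5 + 6 = 46.
Draw number 46 + 1 = 47 must push one box to 10.

47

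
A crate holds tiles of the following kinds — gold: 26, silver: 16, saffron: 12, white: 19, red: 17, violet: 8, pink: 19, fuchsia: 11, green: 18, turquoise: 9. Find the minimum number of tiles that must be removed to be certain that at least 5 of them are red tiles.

In the worst case for collecting red tiles, every non-red tile comes out first.
There are 26 + 16 + 12 + 19 + 8 + 19 + 11 + 18 + 9 = 138 non-red tiles altogether.
After those, each further tile must be red, so 138 + 5 = 143 draws guarantee 5 red tiles.

143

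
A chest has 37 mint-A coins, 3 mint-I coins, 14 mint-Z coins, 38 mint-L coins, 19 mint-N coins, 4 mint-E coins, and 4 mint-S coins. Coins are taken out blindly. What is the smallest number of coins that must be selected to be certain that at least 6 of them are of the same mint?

32

Pigeonhole: the 7 mints are the holes; the coins drawn are the pigeons.
To avoid 6 of any one mint, the worst case takes at most 5 of each mint, or every coin of a mint that has fewer than 5.
That gives 5 + 3 + 5 + 5 + 5 + 4 + 4 = 31 coins with no mint reaching 6.
The next coin forces some mint to 6, so 31 + 1 = 32.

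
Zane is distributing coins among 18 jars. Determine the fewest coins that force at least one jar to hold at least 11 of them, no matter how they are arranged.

With 180 coins one could put exactly 10 in each of the 18 jars, and no jar would reach 11.
Pigeonhole: one more coin must land in a jar that already has 10, giving it 11.
So 18 × 10 + 1 = 181 coins are required.

181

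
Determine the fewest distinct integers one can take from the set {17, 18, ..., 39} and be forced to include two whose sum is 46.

A set avoiding the sum 46 can contain at most one of each pair {x, 46−x}, plus the 11 elements whose complement lies outside the range or equal to its own complement.
The integers 23, …, 39 (17 of them) are such a set: any two sum to at least 23+24 = 47 > 46.
Any 18th integer completes one of the 6 pairs, so 18 choices force a sum of 46.

18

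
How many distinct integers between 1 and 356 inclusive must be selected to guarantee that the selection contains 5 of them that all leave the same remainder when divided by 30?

The 30 residue classes mod 30 are the pigeonholes.
With 120 integers one could put 4 in each residue class and have no class reach 5.
The 121st integer pushes some class to 5, so 30·4 + 1 = 121.

121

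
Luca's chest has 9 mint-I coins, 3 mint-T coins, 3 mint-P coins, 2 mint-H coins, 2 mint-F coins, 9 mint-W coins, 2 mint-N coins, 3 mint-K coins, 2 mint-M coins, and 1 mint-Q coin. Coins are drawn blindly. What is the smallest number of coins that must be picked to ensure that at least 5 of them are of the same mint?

Put each drawn coin into a box by mint. The largest draw with every box below 5 takes min(count, 4) from each mint; mints with fewer than 4 contribute all they have.
Σ min(cᵢ, 4) = 4 + 3 + 3 + 2 + 2 + 4 + 2 + 3 + 2 + 1 = 26.
Draw number 26 + 1 = 27 must push one box to 5.

27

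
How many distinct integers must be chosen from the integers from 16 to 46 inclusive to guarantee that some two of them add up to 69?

20

Two chosen integers sum to 69 exactly when both halves of some pair {x, 69−x} with 23 ≤ x ≤ 69−x ≤ 46 are chosen — 12 such pairs.
The remaining 7 elements (those with no distinct partner in range) can never complete a 69-sum, so the worst case takes all of them and one from each pair: 7 + 12 = 19.
By pigeonhole, the 20th integer has to be the second member of some pair, so 19 + 1 = 20.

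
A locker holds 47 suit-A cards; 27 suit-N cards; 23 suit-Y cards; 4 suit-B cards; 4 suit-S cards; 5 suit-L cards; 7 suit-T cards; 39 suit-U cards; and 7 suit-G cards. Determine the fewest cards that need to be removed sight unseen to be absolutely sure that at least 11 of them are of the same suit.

68

An adversary could hand out at most 10 cards per suit (5 suits run out sooner): 10 + 10 + 10 + 4 + 4 + 5 + 7 + 10 + 7 = 67 cards and still no suit has 11.
By pigeonhole, one more card lands in a suit already at 10, so 68 draws are enough and 67 are not.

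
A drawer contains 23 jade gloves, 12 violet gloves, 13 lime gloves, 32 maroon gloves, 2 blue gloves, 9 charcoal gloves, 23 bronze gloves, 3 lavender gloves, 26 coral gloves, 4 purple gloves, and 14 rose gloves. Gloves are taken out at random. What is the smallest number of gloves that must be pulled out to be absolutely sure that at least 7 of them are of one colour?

Pigeonhole: put each drawn glove into a box by colour. The largest draw with every box below 7 takes min(count, 6) from each colour; colours with fewer than 6 contribute all they have.
Σ min(cᵢ, 6) = 6 + 6 + 6 + 6 + 2 + 6 + 6 + 3 + 6 + 4 + 6 = 57.
Draw number 57 + 1 = 58 must push one box to 7.

58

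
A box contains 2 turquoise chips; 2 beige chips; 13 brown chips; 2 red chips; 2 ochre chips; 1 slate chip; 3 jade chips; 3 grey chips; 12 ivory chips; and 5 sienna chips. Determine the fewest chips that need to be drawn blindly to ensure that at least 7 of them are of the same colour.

33

The 10 colours are the holes; the chips drawn are the pigeons.
To avoid 7 of any one colour, the worst case takes at most 6 of each colour, or every chip of a colour that has fewer than 6.
That gives 2 + 2 + 6 + 2 + 2 + 1 + 3 + 3 + 6 + 5 = 32 chips with no colour reaching 7.
The next chip forces some colour to 7, so 32 + 1 = 33.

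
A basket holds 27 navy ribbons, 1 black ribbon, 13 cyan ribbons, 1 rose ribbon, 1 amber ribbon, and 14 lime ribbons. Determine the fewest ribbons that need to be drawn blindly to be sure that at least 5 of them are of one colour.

By the pigeonhole principle, the 6 colours are the holes; the ribbons drawn are the pigeons.
To avoid 5 of any one colour, the worst case takes at most 4 of each colour, or every ribbon of a colour that has fewer than 4.
That gives 4 + 1 + 4 + 1 + 1 + 4 = 15 ribbons with no colour reaching 5.
The next ribbon forces some colour to 5, so 15 + 1 = 16.

16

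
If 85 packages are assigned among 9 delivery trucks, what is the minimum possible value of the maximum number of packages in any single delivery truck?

Pigeonhole: the 9 delivery trucks are the holes and the 85 packages are the pigeons.
If every delivery truck held at most 9 packages, the total would be at most 9 × 9 = 81, which is less than 85.
So some delivery truck holds at least ⌈85/9⌉ = 10 packages.

10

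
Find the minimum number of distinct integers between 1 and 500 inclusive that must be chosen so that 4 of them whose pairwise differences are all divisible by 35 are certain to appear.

Integers whose pairwise differences are multiples of 35 are exactly those sharing a remainder mod 35. The 35 residue classes mod 35 are the pigeonholes.
With 105 integers one could put 3 in each residue class and have no class reach 4.
The 106th integer pushes some class to 4, so 35·3 + 1 = 106.

106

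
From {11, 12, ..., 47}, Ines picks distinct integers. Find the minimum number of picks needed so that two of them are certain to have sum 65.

23

Two chosen integers sum to 65 exactly when both halves of some pair {x, 65−x} with 18 ≤ x ≤ 65−x ≤ 47 are chosen — 15 such pairs.
The remaining 7 elements (those with no distinct partner in range) can never complete a 65-sum, so the worst case takes all of them and one from each pair: 7 + 15 = 22.
Pigeonhole: the 23rd integer has to be the second member of some pair, so 22 + 1 = 23.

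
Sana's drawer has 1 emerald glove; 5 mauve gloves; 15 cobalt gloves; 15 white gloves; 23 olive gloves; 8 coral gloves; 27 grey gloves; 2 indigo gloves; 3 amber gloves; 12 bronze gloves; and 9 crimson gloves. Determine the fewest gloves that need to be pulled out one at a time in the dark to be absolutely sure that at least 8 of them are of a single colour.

The 11 colours are the holes; the gloves drawn are the pigeons.
To avoid 8 of any one colour, the worst case takes at most 7 of each colour, or every glove of a colour that has fewer than 7.
That gives 1 + 5 + 7 + 7 + 7 + 7 + 7 + 2 + 3 + 7 + 7 = 60 gloves with no colour reaching 8.
The next glove forces some colour to 8, so 60 + 1 = 61.

61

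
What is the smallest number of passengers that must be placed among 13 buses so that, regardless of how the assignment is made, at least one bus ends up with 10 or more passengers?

With 117 passengers one could put exactly 9 in each of the 13 buses, and no bus would reach 10.
One more passenger must land in a bus that already has 9, giving it 10.
So 13 × 9 + 1 = 118 passengers are required.

118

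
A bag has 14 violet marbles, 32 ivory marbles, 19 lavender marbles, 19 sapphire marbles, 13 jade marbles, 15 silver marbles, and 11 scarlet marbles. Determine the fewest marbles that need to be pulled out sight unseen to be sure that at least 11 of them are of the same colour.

By pigeonhole, put each drawn marble into a box by colour. The largest draw with every box below 11 takes min(count, 10) from each colour.
Σ min(cᵢ, 10) = 10 + 10 + 10 + 10 + 10 + 10 + 10 = 70.
Draw number 70 + 1 = 71 must push one box to 11.

71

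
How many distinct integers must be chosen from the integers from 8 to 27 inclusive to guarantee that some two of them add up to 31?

A set avoiding the sum 31 can contain at most one of each pair {x, 31−x}, plus the 4 elements whose complement lies outside the range.
The integers 16, …, 27 (12 of them) are such a set: any two sum to at least 16+17 = 33 > 31.
Any 13th integer completes one of the 8 pairs, so 13 choices force a sum of 31.

13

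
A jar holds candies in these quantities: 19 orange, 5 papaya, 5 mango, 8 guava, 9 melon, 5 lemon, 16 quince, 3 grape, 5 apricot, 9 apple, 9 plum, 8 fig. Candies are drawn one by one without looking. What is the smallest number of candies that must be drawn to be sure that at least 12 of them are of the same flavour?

89

The 12 flavours are the holes; the candies drawn are the pigeons.
To avoid 12 of any one flavour, the worst case takes at most 11 of each flavour, or every candy of a flavour that has fewer than 11.
That gives 11 + 5 + 5 + 8 + 9 + 5 + 11 + 3 + 5 + 9 + 9 + 8 = 88 candies with no flavour reaching 12.
The next candy forces some flavour to 12, so 88 + 1 = 89.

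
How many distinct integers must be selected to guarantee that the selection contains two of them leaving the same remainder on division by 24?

25

The 24 residue classes mod 24 are the pigeonholes.
With 24 integers one could put 1 in each residue class and have no class reach 2.
The 25th integer pushes some class to 2, so 24·1 + 1 = 25.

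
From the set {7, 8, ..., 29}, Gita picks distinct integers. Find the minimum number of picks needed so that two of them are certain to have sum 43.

16

A set avoiding the sum 43 can contain at most one of each pair {x, 43−x}, plus the 7 elements whose complement lies outside the range.
The integers 7, …, 21 (15 of them) are such a set: any two sum to at least 7+8 = 15 and at most 20+21 = 41 < 43.
By the pigeonhole principle, any 16th integer completes one of the 8 pairs, so 16 choices force a sum of 43.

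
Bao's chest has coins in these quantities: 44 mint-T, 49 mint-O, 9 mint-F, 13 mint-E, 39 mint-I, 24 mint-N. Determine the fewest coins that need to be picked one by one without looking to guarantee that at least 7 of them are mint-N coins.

In the worst case for collecting mint-N coins, every non-mint-N coin comes out first.
There are 44 + 49 + 9 + 13 + 39 = 154 non-mint-N coins altogether.
After those, each further coin must be mint-N, so 154 + 7 = 161 draws guarantee 7 mint-N coins.

161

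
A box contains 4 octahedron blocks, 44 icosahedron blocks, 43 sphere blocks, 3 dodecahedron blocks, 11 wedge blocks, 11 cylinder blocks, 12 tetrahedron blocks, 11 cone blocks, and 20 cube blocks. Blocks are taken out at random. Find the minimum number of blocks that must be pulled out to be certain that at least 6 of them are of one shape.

43

An adversary could hand out at most 5 blocks per shape (octahedron, dodecahedron run out sooner): 4 + 5 + 5 + 3 + 5 + 5 + 5 + 5 + 5 = 42 blocks and still no shape has 6.
By pigeonhole, one more block lands in a shape already at 5, so 43 draws are enough and 42 are not.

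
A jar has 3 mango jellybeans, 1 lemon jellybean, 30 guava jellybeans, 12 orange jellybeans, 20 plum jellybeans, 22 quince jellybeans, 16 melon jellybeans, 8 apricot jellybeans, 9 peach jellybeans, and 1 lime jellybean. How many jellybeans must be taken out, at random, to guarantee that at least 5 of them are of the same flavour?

34

An adversary could hand out at most 4 jellybeans per flavour (mango, lemon, lime run out sooner): 3 + 1 + 4 + 4 + 4 + 4 + 4 + 4 + 4 + 1 = 33 jellybeans and still no flavour has 5.
One more jellybean lands in a flavour already at 4, so 34 draws are enough and 33 are not.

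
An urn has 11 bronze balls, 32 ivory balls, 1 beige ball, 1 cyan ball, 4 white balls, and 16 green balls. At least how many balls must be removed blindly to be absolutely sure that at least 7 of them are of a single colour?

An adversary could hand out at most 6 balls per colour (beige, cyan, white run out sooner): 6 + 6 + 1 + 1 + 4 + 6 = 24 balls and still no colour has 7.
By the pigeonhole principle, one more ball lands in a colour already at 6, so 25 draws are enough and 24 are not.

25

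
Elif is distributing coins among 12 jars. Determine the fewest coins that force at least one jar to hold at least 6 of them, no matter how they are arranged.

With 60 coins one could put exactly 5 in each of the 12 jars, and no jar would reach 6.
One more coin must land in a jar that already has 5, giving it 6.
So 12 × 5 + 1 = 61 coins are required.

61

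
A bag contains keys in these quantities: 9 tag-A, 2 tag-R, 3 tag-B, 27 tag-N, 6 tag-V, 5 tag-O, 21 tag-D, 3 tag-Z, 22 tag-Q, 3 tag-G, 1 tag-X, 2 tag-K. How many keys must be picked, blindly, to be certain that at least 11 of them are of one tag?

65

An adversary could hand out at most 10 keys per tag (9 tags run out sooner): 9 + 2 + 3 + 10 + 6 + 5 + 10 + 3 + 10 + 3 + 1 + 2 = 64 keys and still no tag has 11.
By the pigeonhole principle, one more key lands in a tag already at 10, so 65 draws are enough and 64 are not.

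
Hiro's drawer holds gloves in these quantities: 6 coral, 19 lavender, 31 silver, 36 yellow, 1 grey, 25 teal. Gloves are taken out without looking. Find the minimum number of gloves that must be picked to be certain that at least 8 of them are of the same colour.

36

By the pigeonhole principle, put each drawn glove into a box by colour. The largest draw with every box below 8 takes min(count, 7) from each colour; colours with fewer than 7 contribute all they have.
Σ min(cᵢ, 7) = 6 + 7 + 7 + 7 + 1 + 7 = 35.
Draw number 35 + 1 = 36 must push one box to 8.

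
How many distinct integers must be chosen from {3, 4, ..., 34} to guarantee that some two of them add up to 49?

Two chosen integers sum to 49 exactly when both halves of some pair {x, 49−x} with 15 ≤ x ≤ 49−x ≤ 34 are chosen — 10 such pairs.
The remaining 12 elements (those with no distinct partner in range) can never complete a 49-sum, so the worst case takes all of them and one from each pair: 12 + 10 = 22.
Pigeonhole: the 23rd integer has to be the second member of some pair, so 22 + 1 = 23.

23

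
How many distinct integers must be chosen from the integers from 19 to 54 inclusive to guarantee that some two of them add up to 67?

22

A set avoiding the sum 67 can contain at most one of each pair {x, 67−x}, plus the 6 elements whose complement lies outside the range.
The integers 34, …, 54 (21 of them) are such a set: any two sum to at least 34+35 = 69 > 67.
Any 22nd integer completes one of the 15 pairs, so 22 choices force a sum of 67.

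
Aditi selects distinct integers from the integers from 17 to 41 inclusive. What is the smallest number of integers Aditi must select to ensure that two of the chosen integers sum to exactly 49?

18

Two chosen integers sum to 49 exactly when both halves of some pair {x, 49−x} with 17 ≤ x ≤ 49−x ≤ 32 are chosen — 8 such pairs.
The remaining 9 elements (those with no distinct partner in range) can never complete a 49-sum, so the worst case takes all of them and one from each pair: 9 + 8 = 17.
The 18th integer has to be the second member of some pair, so 17 + 1 = 18.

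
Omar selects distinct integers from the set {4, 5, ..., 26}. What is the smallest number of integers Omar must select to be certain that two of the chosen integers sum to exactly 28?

14

Group the elements by complementary pair {x, 28−x}: {4,24}, {5,23}, {6,22}, …, giving 10 two-element pairs, the single value 14 (it cannot pair with itself since the integers are distinct), and 2 integers whose partner 28−x falls outside [4,26].
By the pigeonhole principle, treating each of those 13 groups as a pigeonhole, one can pick one integer per group — 13 integers — with no two summing to 28.
The 14th integer lands in an occupied pair, forcing a sum of 28.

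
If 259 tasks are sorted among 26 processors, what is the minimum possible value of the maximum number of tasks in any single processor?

10

Pigeonhole: the 26 processors are the holes and the 259 tasks are the pigeons.
If every processor held at most 9 tasks, the total would be at most 26 × 9 = 234, which is less than 259.
So some processor holds at least ⌈259/26⌉ = 10 tasks.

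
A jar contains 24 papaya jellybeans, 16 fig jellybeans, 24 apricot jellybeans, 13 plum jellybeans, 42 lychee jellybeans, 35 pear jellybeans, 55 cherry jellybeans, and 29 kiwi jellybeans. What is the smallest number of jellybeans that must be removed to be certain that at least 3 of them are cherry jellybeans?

In the worst case for collecting cherry jellybeans, every non-cherry jellybean comes out first.
There are 24 + 16 + 24 + 13 + 42 + 35 + 29 = 183 non-cherry jellybeans altogether.
After those, each further jellybean must be cherry, so 183 + 3 = 186 draws guarantee 3 cherry jellybeans.

186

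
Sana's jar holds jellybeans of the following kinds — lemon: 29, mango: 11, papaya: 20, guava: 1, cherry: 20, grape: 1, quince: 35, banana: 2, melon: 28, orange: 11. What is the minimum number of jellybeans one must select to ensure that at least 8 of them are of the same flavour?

Put each drawn jellybean into a box by flavour. The largest draw with every box below 8 takes min(count, 7) from each flavour; flavours with fewer than 7 contribute all they have.
Σ min(cᵢ, 7) = 7 + 7 + 7 + 1 + 7 + 1 + 7 + 2 + 7 + 7 = 53.
Draw number 53 + 1 = 54 must push one box to 8.

54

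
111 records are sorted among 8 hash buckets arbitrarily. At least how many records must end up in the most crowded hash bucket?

14

By the pigeonhole principle, the 8 hash buckets are the holes and the 111 records are the pigeons.
If every hash bucket held at most 13 records, the total would be at most 8 × 13 = 104, which is less than 111.
So some hash bucket holds at least ⌈111/8⌉ = 14 records.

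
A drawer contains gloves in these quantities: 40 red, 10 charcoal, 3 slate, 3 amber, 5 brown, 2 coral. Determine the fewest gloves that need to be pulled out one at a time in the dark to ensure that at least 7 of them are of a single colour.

26

An adversary could hand out at most 6 gloves per colour (4 colours run out sooner): 6 + 6 + 3 + 3 + 5 + 2 = 25 gloves and still no colour has 7.
By the pigeonhole principle, one more glove lands in a colour already at 6, so 26 draws are enough and 25 are not.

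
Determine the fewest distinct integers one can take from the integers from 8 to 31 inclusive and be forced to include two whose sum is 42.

A set avoiding the sum 42 can contain at most one of each pair {x, 42−x}, plus the 4 elements whose complement lies outside the range or equal to its own complement.
The integers 8, …, 21 (14 of them) are such a set: any two sum to at least 8+9 = 17 and at most 20+21 = 41 < 42.
Any 15th integer completes one of the 10 pairs, so 15 choices force a sum of 42.

15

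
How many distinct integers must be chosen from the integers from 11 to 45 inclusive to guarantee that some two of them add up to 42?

Two chosen integers sum to 42 exactly when both halves of some pair {x, 42−x} with 11 ≤ x ≤ 42−x ≤ 31 are chosen — 10 such pairs.
The remaining 15 elements (those with no distinct partner in range) can never complete a 42-sum, so the worst case takes all of them and one from each pair: 15 + 10 = 25.
The 26th integer has to be the second member of some pair, so 25 + 1 = 26.

26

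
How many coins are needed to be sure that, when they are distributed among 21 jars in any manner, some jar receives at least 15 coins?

With 294 coins one could put exactly 14 in each of the 21 jars, and no jar would reach 15.
Pigeonhole: one more coin must land in a jar that already has 14, giving it 15.
So 21 × 14 + 1 = 295 coins are required.

295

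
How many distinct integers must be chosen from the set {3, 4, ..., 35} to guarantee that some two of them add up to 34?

A set avoiding the sum 34 can contain at most one of each pair {x, 34−x}, plus the 5 elements whose complement lies outside the range or equal to its own complement.
The integers 17, …, 35 (19 of them) are such a set: any two sum to at least 17+18 = 35 > 34.
Any 20th integer completes one of the 14 pairs, so 20 choices force a sum of 34.

20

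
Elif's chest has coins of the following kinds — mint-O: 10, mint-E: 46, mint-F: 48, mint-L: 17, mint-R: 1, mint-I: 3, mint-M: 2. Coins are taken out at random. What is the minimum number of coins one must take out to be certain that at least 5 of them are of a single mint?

23

The 7 mints are the holes; the coins drawn are the pigeons.
To avoid 5 of any one mint, the worst case takes at most 4 of each mint, or every coin of a mint that has fewer than 4.
That gives 4 + 4 + 4 + 4 + 1 + 3 + 2 = 22 coins with no mint reaching 5.
The next coin forces some mint to 5, so 22 + 1 = 23.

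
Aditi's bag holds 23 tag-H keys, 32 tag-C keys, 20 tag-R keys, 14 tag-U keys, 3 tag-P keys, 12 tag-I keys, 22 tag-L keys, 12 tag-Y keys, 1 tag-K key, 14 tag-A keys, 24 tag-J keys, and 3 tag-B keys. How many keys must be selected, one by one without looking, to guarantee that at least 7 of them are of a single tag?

62

The 12 tags are the holes; the keys drawn are the pigeons.
To avoid 7 of any one tag, the worst case takes at most 6 of each tag, or every key of a tag that has fewer than 6.
That gives 6 + 6 + 6 + 6 + 3 + 6 + 6 + 6 + 1 + 6 + 6 + 3 = 61 keys with no tag reaching 7.
The next key forces some tag to 7, so 61 + 1 = 62.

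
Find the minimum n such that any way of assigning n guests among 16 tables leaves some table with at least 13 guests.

With 192 guests one could put exactly 12 in each of the 16 tables, and no table would reach 13.
By the pigeonhole principle, one more guest must land in a table that already has 12, giving it 13.
So 16 × 12 + 1 = 193 guests are required.

193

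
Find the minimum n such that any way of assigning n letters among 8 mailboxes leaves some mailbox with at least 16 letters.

121

With 120 letters one could put exactly 15 in each of the 8 mailboxes, and no mailbox would reach 16.
One more letter must land in a mailbox that already has 15, giving it 16.
So 8 × 15 + 1 = 121 letters are required.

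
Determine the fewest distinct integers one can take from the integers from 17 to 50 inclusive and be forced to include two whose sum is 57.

23

A set avoiding the sum 57 can contain at most one of each pair {x, 57−x}, plus the 10 elements whose complement lies outside the range.
The integers 29, …, 50 (22 of them) are such a set: any two sum to at least 29+30 = 59 > 57.
By the pigeonhole principle, any 23rd integer completes one of the 12 pairs, so 23 choices force a sum of 57.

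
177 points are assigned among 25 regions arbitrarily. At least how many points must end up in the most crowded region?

8

The 25 regions are the holes and the 177 points are the pigeons.
If every region held at most 7 points, the total would be at most 25 × 7 = 175, which is less than 177.
So some region holds at least ⌈177/25⌉ = 8 points.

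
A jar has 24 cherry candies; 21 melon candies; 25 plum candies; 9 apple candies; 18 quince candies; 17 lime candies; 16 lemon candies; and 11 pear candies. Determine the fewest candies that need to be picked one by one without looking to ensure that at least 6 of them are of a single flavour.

41

An adversary could hand out at most 5 candies per flavour: 5 + 5 + 5 + 5 + 5 + 5 + 5 + 5 = 40 candies and still no flavour has 6.
One more candy lands in a flavour already at 5, so 41 draws are enough and 40 are not.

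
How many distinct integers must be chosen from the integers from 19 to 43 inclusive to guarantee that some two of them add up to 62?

Group the elements by complementary pair {x, 62−x}: {19,43}, {20,42}, {21,41}, …, giving 12 two-element pairs and the single value 31 (it cannot pair with itself since the integers are distinct).
By the pigeonhole principle, treating each of those 13 groups as a pigeonhole, one can pick one integer per group — 13 integers — with no two summing to 62.
The 14th integer lands in an occupied pair, forcing a sum of 62.

14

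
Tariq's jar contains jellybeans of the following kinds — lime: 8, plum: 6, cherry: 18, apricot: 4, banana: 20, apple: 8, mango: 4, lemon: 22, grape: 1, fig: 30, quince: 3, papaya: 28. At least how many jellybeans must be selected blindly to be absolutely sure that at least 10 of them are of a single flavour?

80

An adversary could hand out at most 9 jellybeans per flavour (7 flavours run out sooner): 8 + 6 + 9 + 4 + 9 + 8 + 4 + 9 + 1 + 9 + 3 + 9 = 79 jellybeans and still no flavour has 10.
One more jellybean lands in a flavour already at 9, so 80 draws are enough and 79 are not.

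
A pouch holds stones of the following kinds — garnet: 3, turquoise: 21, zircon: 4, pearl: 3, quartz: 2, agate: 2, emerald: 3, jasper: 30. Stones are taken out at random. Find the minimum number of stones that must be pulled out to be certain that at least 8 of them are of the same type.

Pigeonhole: the 8 types are the holes; the stones drawn are the pigeons.
To avoid 8 of any one type, the worst case takes at most 7 of each type, or every stone of a type that has fewer than 7.
That gives 3 + 7 + 4 + 3 + 2 + 2 + 3 + 7 = 31 stones with no type reaching 8.
The next stone forces some type to 8, so 31 + 1 = 32.

32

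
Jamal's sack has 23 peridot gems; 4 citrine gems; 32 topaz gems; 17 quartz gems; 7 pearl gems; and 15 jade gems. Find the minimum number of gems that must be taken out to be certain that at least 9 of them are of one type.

The 6 types are the holes; the gems drawn are the pigeons.
To avoid 9 of any one type, the worst case takes at most 8 of each type, or every gem of a type that has fewer than 8.
That gives 8 + 4 + 8 + 8 + 7 + 8 = 43 gems with no type reaching 9.
The next gem forces some type to 9, so 43 + 1 = 44.

44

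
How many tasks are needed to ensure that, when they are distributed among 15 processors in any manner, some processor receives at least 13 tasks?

With 180 tasks one could put exactly 12 in each of the 15 processors, and no processor would reach 13.
By the pigeonhole principle, one more task must land in a processor that already has 12, giving it 13.
So 15 × 12 + 1 = 181 tasks are required.

181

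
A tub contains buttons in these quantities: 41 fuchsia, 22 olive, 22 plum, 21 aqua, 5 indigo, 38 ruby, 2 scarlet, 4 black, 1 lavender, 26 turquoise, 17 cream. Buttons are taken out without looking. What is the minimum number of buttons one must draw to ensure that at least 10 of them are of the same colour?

76

By the pigeonhole principle, put each drawn button into a box by colour. The largest draw with every box below 10 takes min(count, 9) from each colour; colours with fewer than 9 contribute all they have.
Σ min(cᵢ, 9) = 9 + 9 + 9 + 9 + 5 + 9 + 2 + 4 + 1 + 9 + 9 = 75.
Draw number 75 + 1 = 76 must push one box to 10.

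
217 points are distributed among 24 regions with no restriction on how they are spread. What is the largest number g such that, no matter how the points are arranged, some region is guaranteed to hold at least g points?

The 24 regions are the holes and the 217 points are the pigeons.
If every region held at most 9 points, the total would be at most 24 × 9 = 216, which is less than 217.
So some region holds at least ⌈217/24⌉ = 10 points.

10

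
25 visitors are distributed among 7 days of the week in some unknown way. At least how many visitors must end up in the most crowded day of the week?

4

The 7 days of the week are the holes and the 25 visitors are the pigeons.
If every day of the week held at most 3 visitors, the total would be at most 7 × 3 = 21, which is less than 25.
So some day of the week holds at least ⌈25/7⌉ = 4 visitors.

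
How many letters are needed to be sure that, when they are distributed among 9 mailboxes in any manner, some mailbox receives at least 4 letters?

With 27 letters one could put exactly 3 in each of the 9 mailboxes, and no mailbox would reach 4.
One more letter must land in a mailbox that already has 3, giving it 4.
So 9 × 3 + 1 = 28 letters are required.

28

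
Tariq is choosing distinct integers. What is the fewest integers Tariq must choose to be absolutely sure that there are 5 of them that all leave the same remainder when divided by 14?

57

By the pigeonhole principle, the 14 residue classes mod 14 are the pigeonholes.
With 56 integers one could put 4 in each residue class and have no class reach 5.
The 57th integer pushes some class to 5, so 14·4 + 1 = 57.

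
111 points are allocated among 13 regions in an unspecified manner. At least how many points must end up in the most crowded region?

Pigeonhole: the 13 regions are the holes and the 111 points are the pigeons.
If every region held at most 8 points, the total would be at most 13 × 8 = 104, which is less than 111.
So some region holds at least ⌈111/13⌉ = 9 points.

9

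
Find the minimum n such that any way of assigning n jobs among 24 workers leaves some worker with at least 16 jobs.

With 360 jobs one could put exactly 15 in each of the 24 workers, and no worker would reach 16.
Pigeonhole: one more job must land in a worker that already has 15, giving it 16.
So 24 × 15 + 1 = 361 jobs are required.

361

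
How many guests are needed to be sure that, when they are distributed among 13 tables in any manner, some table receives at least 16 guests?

196

With 195 guests one could put exactly 15 in each of the 13 tables, and no table would reach 16.
By the pigeonhole principle, one more guest must land in a table that already has 15, giving it 16.
So 13 × 15 + 1 = 196 guests are required.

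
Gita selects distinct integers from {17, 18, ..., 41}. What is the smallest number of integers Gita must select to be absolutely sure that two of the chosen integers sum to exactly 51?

Two chosen integers sum to 51 exactly when both halves of some pair {x, 51−x} with 17 ≤ x ≤ 51−x ≤ 34 are chosen — 9 such pairs.
The remaining 7 elements (those with no distinct partner in range) can never complete a 51-sum, so the worst case takes all of them and one from each pair: 7 + 9 = 16.
By the pigeonhole principle, the 17th integer has to be the second member of some pair, so 16 + 1 = 17.

17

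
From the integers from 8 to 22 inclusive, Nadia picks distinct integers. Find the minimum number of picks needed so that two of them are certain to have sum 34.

11

A set avoiding the sum 34 can contain at most one of each pair {x, 34−x}, plus the 5 elements whose complement lies outside the range or equal to its own complement.
The integers 8, …, 17 (10 of them) are such a set: any two sum to at least 8+9 = 17 and at most 16+17 = 33 < 34.
Any 11th integer completes one of the 5 pairs, so 11 choices force a sum of 34.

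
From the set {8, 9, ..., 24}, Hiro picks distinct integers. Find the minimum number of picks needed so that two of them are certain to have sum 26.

Two chosen integers sum to 26 exactly when both halves of some pair {x, 26−x} with 8 ≤ x ≤ 26−x ≤ 18 are chosen — 5 such pairs.
The remaining 7 elements (those with no distinct partner in range) can never complete a 26-sum, so the worst case takes all of them and one from each pair: 7 + 5 = 12.
Pigeonhole: the 13th integer has to be the second member of some pair, so 12 + 1 = 13.

13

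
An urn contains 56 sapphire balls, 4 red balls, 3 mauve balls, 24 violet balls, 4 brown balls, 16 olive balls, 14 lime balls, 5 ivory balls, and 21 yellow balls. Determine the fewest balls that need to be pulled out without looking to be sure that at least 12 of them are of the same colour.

72

Pigeonhole: put each drawn ball into a box by colour. The largest draw with every box below 12 takes min(count, 11) from each colour; colours with fewer than 11 contribute all they have.
Σ min(cᵢ, 11) = 11 + 4 + 3 + 11 + 4 + 11 + 11 + 5 + 11 = 71.
Draw number 71 + 1 = 72 must push one box to 12.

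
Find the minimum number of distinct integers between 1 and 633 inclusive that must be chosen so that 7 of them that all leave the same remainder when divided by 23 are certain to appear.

The 23 residue classes mod 23 are the pigeonholes.
With 138 integers one could put 6 in each residue class and have no class reach 7.
The 139th integer pushes some class to 7, so 23·6 + 1 = 139.

139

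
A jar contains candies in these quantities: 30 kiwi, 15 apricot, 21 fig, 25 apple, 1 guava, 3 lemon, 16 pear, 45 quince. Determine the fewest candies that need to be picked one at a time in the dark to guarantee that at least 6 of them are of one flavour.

35

An adversary could hand out at most 5 candies per flavour (guava, lemon run out sooner): 5 + 5 + 5 + 5 + 1 + 3 + 5 + 5 = 34 candies and still no flavour has 6.
One more candy lands in a flavour already at 5, so 35 draws are enough and 34 are not.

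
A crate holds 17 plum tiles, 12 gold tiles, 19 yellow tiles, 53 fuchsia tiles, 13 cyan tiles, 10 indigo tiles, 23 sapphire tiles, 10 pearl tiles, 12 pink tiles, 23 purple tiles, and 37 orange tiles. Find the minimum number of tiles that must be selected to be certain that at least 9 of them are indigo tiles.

228

In the worst case for collecting indigo tiles, every non-indigo tile comes out first.
There are 17 + 12 + 19 + 53 + 13 + 23 + 10 + 12 + 23 + 37 = 219 non-indigo tiles altogether.
After those, each further tile must be indigo, so 219 + 9 = 228 draws guarantee 9 indigo tiles.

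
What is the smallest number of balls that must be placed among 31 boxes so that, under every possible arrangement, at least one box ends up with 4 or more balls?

94

With 93 balls one could put exactly 3 in each of the 31 boxes, and no box would reach 4.
One more ball must land in a box that already has 3, giving it 4.
So 31 × 3 + 1 = 94 balls are required.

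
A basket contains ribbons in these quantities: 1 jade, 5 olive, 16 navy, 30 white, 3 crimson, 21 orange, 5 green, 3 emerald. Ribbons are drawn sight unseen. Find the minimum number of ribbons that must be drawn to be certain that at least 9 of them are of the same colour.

By pigeonhole, the 8 colours are the holes; the ribbons drawn are the pigeons.
To avoid 9 of any one colour, the worst case takes at most 8 of each colour, or every ribbon of a colour that has fewer than 8.
That gives 1 + 5 + 8 + 8 + 3 + 8 + 5 + 3 = 41 ribbons with no colour reaching 9.
The next ribbon forces some colour to 9, so 41 + 1 = 42.

42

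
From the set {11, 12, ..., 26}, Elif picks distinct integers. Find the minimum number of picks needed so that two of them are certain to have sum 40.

11

Group the elements by complementary pair {x, 40−x}: {14,26}, {15,25}, {16,24}, …, giving 6 two-element pairs, the single value 20 (it cannot pair with itself since the integers are distinct), and 3 integers whose partner 40−x falls outside [11,26].
By pigeonhole, treating each of those 10 groups as a pigeonhole, one can pick one integer per group — 10 integers — with no two summing to 40.
The 11th integer lands in an occupied pair, forcing a sum of 40.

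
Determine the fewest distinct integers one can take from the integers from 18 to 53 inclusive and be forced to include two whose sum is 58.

26

A set avoiding the sum 58 can contain at most one of each pair {x, 58−x}, plus the 14 elements whose complement lies outside the range or equal to its own complement.
The integers 29, …, 53 (25 of them) are such a set: any two sum to at least 29+30 = 59 > 58.
Pigeonhole: any 26th integer completes one of the 11 pairs, so 26 choices force a sum of 58.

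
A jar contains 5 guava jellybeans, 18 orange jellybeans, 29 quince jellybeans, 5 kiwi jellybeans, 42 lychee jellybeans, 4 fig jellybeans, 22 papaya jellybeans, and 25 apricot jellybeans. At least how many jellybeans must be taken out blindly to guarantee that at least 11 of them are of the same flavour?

Put each drawn jellybean into a box by flavour. The largest draw with every box below 11 takes min(count, 10) from each flavour; flavours with fewer than 10 contribute all they have.
Σ min(cᵢ, 10) = 5 + 10 + 10 + 5 + 10 + 4 + 10 + 10 = 64.
Draw number 64 + 1 = 65 must push one box to 11.

65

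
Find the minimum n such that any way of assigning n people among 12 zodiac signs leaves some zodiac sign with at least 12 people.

133

With 132 people one could put exactly 11 in each of the 12 zodiac signs, and no zodiac sign would reach 12.
By pigeonhole, one more person must land in a zodiac sign that already has 11, giving it 12.
So 12 × 11 + 1 = 133 people are required.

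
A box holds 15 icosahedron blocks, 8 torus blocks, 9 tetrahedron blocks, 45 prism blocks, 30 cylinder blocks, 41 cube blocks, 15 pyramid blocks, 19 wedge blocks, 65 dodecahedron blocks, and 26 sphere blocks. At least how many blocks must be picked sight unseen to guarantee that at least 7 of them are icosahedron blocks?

In the worst case for collecting icosahedron blocks, every non-icosahedron block comes out first.
There are 8 + 9 + 45 + 30 + 41 + 15 + 19 + 65 + 26 = 258 non-icosahedron blocks altogether.
After those, each further block must be icosahedron, so 258 + 7 = 265 draws guarantee 7 icosahedron blocks.

265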